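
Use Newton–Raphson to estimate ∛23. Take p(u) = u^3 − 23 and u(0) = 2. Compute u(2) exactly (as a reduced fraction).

2933/1014

p'(u) = 3u^2.
p(2) = −15, p'(2) = 12, so u(1) = 2 − (−15)/12 = 13/4.
p(13/4) = 725/64, p'(13/4) = 507/16, so u(2) = (13/4) − (725/64)/(507/16) = 2933/1014.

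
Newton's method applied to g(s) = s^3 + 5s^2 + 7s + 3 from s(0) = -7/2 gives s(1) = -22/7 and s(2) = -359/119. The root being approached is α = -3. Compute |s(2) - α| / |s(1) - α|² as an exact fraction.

s(1) - α = -22/7 - (-3) = -22/7 + 3 = -1/7, so |s(1) - α| = 1/7.
s(2) - α = -359/119 - (-3) = -359/119 + 3 = -2/119, so |s(2) - α| = 2/119.
|s(1) - α|² = 1/49.
Ratio = (2/119) / (1/49) = 14/17.

14/17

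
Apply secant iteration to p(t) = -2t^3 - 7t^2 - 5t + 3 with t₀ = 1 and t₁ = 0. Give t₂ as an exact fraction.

p(1) = -11, p(0) = 3. t₂ = 0 - 3·(0 - 1)/(3 - (-11)) = 3/14.

3/14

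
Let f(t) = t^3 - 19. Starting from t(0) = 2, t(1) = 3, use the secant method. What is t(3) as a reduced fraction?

f(2) = -11, f(3) = 8. t(2) = 3 - 8·(3 - 2)/(8 - (-11)) = 49/19.
f(3) = 8, f(49/19) = -12672/6859. t(3) = (49/19) - (-12672/6859)·((49/19) - 3)/((-12672/6859) - 8) = 22441/8443.

22441/8443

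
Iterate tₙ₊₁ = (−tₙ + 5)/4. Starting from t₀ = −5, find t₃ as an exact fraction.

t₁ = (−(−5) + 5)/4 = 5/2.
t₂ = (−(5/2) + 5)/4 = 5/8.
t₃ = (−(5/8) + 5)/4 = 35/32.

35/32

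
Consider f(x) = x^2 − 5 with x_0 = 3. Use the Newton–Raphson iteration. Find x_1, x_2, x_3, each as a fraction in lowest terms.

x_1 = 7/3, x_2 = 47/21, x_3 = 2207/987

f'(x) = 2x.
f(3) = 4, f'(3) = 6, so x_1 = 3 − 4/6 = 7/3.
f(7/3) = 4/9, f'(7/3) = 14/3, so x_2 = (7/3) − (4/9)/(14/3) = 47/21.
f(47/21) = 4/441, f'(47/21) = 94/21, so x_3 = (47/21) − (4/441)/(94/21) = 2207/987.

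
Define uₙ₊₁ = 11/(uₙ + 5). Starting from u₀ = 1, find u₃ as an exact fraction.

u₁ = 11/(1 + 5) = 11/6.
u₂ = 11/(11/6 + 5) = 66/41.
u₃ = 11/(66/41 + 5) = 451/271.

451/271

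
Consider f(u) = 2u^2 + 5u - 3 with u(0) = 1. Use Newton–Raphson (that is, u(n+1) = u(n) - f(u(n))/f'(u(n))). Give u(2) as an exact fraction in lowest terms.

f'(u) = 4u + 5.
f(1) = 4, f'(1) = 9, so u(1) = 1 - 4/9 = 5/9.
f(5/9) = 32/81, f'(5/9) = 65/9, so u(2) = (5/9) - (32/81)/(65/9) = 293/585.

293/585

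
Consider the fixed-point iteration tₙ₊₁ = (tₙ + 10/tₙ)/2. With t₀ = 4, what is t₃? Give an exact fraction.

216401/68432

t₁ = (4 + 10/4)/2 = 13/4.
t₂ = (13/4 + 10/(13/4))/2 = 329/104.
t₃ = (329/104 + 10/(329/104))/2 = 216401/68432.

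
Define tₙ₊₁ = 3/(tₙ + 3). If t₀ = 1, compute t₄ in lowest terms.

19/24

t₁ = 3/(1 + 3) = 3/4.
t₂ = 3/(3/4 + 3) = 4/5.
t₃ = 3/(4/5 + 3) = 15/19.
t₄ = 3/(15/19 + 3) = 19/24.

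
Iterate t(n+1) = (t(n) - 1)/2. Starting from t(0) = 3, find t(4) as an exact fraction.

-3/4

t(1) = (3 - 1)/2 = 1.
t(2) = (1 - 1)/2 = 0.
t(3) = (0 - 1)/2 = -1/2.
t(4) = ((-1/2) - 1)/2 = -3/4.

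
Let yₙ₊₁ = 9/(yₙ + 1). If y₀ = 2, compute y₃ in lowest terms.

36/13

y₁ = 9/(2 + 1) = 3.
y₂ = 9/(3 + 1) = 9/4.
y₃ = 9/(9/4 + 1) = 36/13.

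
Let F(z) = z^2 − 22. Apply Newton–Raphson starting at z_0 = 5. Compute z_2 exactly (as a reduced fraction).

4409/940

F'(z) = 2z.
F(5) = 3, F'(5) = 10, so z_1 = 5 − 3/10 = 47/10.
F(47/10) = 9/100, F'(47/10) = 47/5, so z_2 = (47/10) − (9/100)/(47/5) = 4409/940.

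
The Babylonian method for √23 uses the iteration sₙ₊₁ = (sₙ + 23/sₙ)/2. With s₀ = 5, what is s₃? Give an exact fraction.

2649601/552480

s₁ = (5 + 23/5)/2 = 24/5.
s₂ = (24/5 + 23/(24/5))/2 = 1151/240.
s₃ = (1151/240 + 23/(1151/240))/2 = 2649601/552480.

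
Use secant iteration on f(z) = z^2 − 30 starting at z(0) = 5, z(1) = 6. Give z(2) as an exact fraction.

60/11

f(5) = −5, f(6) = 6. z(2) = 6 − 6·(6 − 5)/(6 − (−5)) = 60/11.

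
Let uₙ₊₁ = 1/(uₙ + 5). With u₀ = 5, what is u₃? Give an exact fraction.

51/265

u₁ = 1/(5 + 5) = 1/10.
u₂ = 1/(1/10 + 5) = 10/51.
u₃ = 1/(10/51 + 5) = 51/265.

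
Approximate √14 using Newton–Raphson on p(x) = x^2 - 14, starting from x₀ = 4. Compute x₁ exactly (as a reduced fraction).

15/4

p'(x) = 2x.
p(4) = 2, p'(4) = 8, so x₁ = 4 - 2/8 = 15/4.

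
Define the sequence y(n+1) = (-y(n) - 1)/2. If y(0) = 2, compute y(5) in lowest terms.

-13/32

y(1) = (-2 - 1)/2 = -3/2.
y(2) = (-(-3/2) - 1)/2 = 1/4.
y(3) = (-(1/4) - 1)/2 = -5/8.
y(4) = (-(-5/8) - 1)/2 = -3/16.
y(5) = (-(-3/16) - 1)/2 = -13/32.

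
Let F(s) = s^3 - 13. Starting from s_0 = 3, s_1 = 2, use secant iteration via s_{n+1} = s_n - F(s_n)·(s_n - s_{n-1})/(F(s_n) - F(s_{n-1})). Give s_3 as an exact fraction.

11659/4927

F(3) = 14, F(2) = -5. s_2 = 2 - (-5)·(2 - 3)/((-5) - 14) = 43/19.
F(2) = -5, F(43/19) = -9660/6859. s_3 = (43/19) - (-9660/6859)·((43/19) - 2)/((-9660/6859) - (-5)) = 11659/4927.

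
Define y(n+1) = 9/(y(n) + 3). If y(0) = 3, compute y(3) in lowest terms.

9/5

y(1) = 9/(3 + 3) = 3/2.
y(2) = 9/(3/2 + 3) = 2.
y(3) = 9/(2 + 3) = 9/5.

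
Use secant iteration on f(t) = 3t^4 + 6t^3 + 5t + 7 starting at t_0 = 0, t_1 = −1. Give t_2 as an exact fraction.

−7/8

f(0) = 7, f(−1) = −1. t_2 = (−1) − (−1)·((−1) − 0)/((−1) − 7) = −7/8.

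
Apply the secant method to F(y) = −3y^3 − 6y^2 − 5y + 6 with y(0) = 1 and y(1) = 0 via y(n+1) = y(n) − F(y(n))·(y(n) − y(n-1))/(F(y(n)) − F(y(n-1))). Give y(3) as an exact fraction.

F(1) = −8, F(0) = 6. y(2) = 0 − 6·(0 − 1)/(6 − (−8)) = 3/7.
F(0) = 6, F(3/7) = 864/343. y(3) = (3/7) − (864/343)·((3/7) − 0)/((864/343) − 6) = 147/199.

147/199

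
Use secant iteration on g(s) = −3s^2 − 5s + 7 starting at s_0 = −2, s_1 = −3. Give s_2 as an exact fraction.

g(−2) = 5, g(−3) = −5. s_2 = (−3) − (−5)·((−3) − (−2))/((−5) − 5) = −5/2.

−5/2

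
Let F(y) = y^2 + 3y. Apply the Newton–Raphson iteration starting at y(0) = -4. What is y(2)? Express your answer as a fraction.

F'(y) = 2y + 3.
F(-4) = 4, F'(-4) = -5, so y(1) = (-4) - 4/(-5) = -16/5.
F(-16/5) = 16/25, F'(-16/5) = -17/5, so y(2) = (-16/5) - (16/25)/(-17/5) = -256/85.

-256/85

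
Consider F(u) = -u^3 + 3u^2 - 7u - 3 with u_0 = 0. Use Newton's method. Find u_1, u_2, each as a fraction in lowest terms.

F'(u) = -3u^2 + 6u - 7.
F(0) = -3, F'(0) = -7, so u_1 = 0 - (-3)/(-7) = -3/7.
F(-3/7) = 216/343, F'(-3/7) = -496/49, so u_2 = (-3/7) - (216/343)/(-496/49) = -159/434.

u_1 = -3/7, u_2 = -159/434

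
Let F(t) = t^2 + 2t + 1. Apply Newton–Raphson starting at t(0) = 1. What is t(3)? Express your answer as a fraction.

-3/4

F'(t) = 2t + 2.
F(1) = 4, F'(1) = 4, so t(1) = 1 - 4/4 = 0.
F(0) = 1, F'(0) = 2, so t(2) = 0 - 1/2 = -1/2.
F(-1/2) = 1/4, F'(-1/2) = 1, so t(3) = (-1/2) - (1/4)/1 = -3/4.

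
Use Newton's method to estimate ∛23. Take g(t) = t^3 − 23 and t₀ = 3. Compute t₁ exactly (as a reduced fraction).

g'(t) = 3t^2.
g(3) = 4, g'(3) = 27, so t₁ = 3 − 4/27 = 77/27.

77/27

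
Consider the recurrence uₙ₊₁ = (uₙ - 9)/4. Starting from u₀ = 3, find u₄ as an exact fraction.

-381/128

u₁ = (3 - 9)/4 = -3/2.
u₂ = ((-3/2) - 9)/4 = -21/8.
u₃ = ((-21/8) - 9)/4 = -93/32.
u₄ = ((-93/32) - 9)/4 = -381/128.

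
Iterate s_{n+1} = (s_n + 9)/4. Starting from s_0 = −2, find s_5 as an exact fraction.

s_1 = ((−2) + 9)/4 = 7/4.
s_2 = ((7/4) + 9)/4 = 43/16.
s_3 = ((43/16) + 9)/4 = 187/64.
s_4 = ((187/64) + 9)/4 = 763/256.
s_5 = ((763/256) + 9)/4 = 3067/1024.

3067/1024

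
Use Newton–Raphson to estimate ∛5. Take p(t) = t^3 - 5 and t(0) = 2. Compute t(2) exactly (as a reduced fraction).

503/294

p'(t) = 3t^2.
p(2) = 3, p'(2) = 12, so t(1) = 2 - 3/12 = 7/4.
p(7/4) = 23/64, p'(7/4) = 147/16, so t(2) = (7/4) - (23/64)/(147/16) = 503/294.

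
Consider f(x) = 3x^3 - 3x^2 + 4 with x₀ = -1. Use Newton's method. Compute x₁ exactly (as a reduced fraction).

f'(x) = 9x^2 - 6x.
f(-1) = -2, f'(-1) = 15, so x₁ = (-1) - (-2)/15 = -13/15.

-13/15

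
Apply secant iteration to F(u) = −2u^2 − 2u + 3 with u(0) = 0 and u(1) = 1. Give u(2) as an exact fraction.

3/4

F(0) = 3, F(1) = −1. u(2) = 1 − (−1)·(1 − 0)/((−1) − 3) = 3/4.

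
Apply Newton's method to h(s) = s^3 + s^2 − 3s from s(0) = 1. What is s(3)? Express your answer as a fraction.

h'(s) = 3s^2 + 2s − 3.
h(1) = −1, h'(1) = 2, so s(1) = 1 − (−1)/2 = 3/2.
h(3/2) = 9/8, h'(3/2) = 27/4, so s(2) = (3/2) − (9/8)/(27/4) = 4/3.
h(4/3) = 4/27, h'(4/3) = 5, so s(3) = (4/3) − (4/27)/5 = 176/135.

176/135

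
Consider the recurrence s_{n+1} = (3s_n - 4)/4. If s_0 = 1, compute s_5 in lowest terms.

-2881/1024

s_1 = (3·1 - 4)/4 = -1/4.
s_2 = (3·(-1/4) - 4)/4 = -19/16.
s_3 = (3·(-19/16) - 4)/4 = -121/64.
s_4 = (3·(-121/64) - 4)/4 = -619/256.
s_5 = (3·(-619/256) - 4)/4 = -2881/1024.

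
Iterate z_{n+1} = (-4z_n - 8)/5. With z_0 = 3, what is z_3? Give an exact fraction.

z_1 = (-4·3 - 8)/5 = -4.
z_2 = (-4·(-4) - 8)/5 = 8/5.
z_3 = (-4·(8/5) - 8)/5 = -72/25.

-72/25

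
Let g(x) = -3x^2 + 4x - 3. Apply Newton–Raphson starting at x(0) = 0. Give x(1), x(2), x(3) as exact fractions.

x(1) = 3/4, x(2) = -21/8, x(3) = -1131/1264

g'(x) = -6x + 4.
g(0) = -3, g'(0) = 4, so x(1) = 0 - (-3)/4 = 3/4.
g(3/4) = -27/16, g'(3/4) = -1/2, so x(2) = (3/4) - (-27/16)/(-1/2) = -21/8.
g(-21/8) = -2187/64, g'(-21/8) = 79/4, so x(3) = (-21/8) - (-2187/64)/(79/4) = -1131/1264.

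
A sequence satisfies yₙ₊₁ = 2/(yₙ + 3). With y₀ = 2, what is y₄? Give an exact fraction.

122/217

y₁ = 2/(2 + 3) = 2/5.
y₂ = 2/(2/5 + 3) = 10/17.
y₃ = 2/(10/17 + 3) = 34/61.
y₄ = 2/(34/61 + 3) = 122/217.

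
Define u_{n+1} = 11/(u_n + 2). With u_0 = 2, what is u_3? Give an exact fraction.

209/82

u_1 = 11/(2 + 2) = 11/4.
u_2 = 11/(11/4 + 2) = 44/19.
u_3 = 11/(44/19 + 2) = 209/82.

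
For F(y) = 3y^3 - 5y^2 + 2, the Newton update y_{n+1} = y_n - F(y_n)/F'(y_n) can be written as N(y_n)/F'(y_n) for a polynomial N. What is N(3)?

115

F'(y) = 9y^2 - 10y.
N(y) = y·F'(y) - F(y) = y·(9y^2 - 10y) - (3y^3 - 5y^2 + 2) = 6y^3 - 5y^2 - 2.
N(3) = 115.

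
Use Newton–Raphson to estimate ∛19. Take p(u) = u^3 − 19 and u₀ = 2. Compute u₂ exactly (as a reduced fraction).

p'(u) = 3u^2.
p(2) = −11, p'(2) = 12, so u₁ = 2 − (−11)/12 = 35/12.
p(35/12) = 10043/1728, p'(35/12) = 1225/48, so u₂ = (35/12) − (10043/1728)/(1225/48) = 59291/22050.

59291/22050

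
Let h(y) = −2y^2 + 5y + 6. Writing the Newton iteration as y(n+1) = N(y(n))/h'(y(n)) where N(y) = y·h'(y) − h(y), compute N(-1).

h'(y) = −4y + 5.
N(y) = y·h'(y) − h(y) = y·(−4y + 5) − (−2y^2 + 5y + 6) = −2y^2 − 6.
N(-1) = −8.

−8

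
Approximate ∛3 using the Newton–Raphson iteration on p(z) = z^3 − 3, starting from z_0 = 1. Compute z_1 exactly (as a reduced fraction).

p'(z) = 3z^2.
p(1) = −2, p'(1) = 3, so z_1 = 1 − (−2)/3 = 5/3.

5/3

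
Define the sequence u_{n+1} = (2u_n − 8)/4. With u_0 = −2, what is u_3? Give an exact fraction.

u_1 = (2·(−2) − 8)/4 = −3.
u_2 = (2·(−3) − 8)/4 = −7/2.
u_3 = (2·(−7/2) − 8)/4 = −15/4.

−15/4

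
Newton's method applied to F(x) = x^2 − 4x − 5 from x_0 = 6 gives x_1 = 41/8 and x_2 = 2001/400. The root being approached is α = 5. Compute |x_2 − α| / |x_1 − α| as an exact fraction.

1/50

x_1 − α = 41/8 − 5 = 1/8, so |x_1 − α| = 1/8.
x_2 − α = 2001/400 − 5 = 1/400, so |x_2 − α| = 1/400.
Ratio = (1/400) / (1/8) = 1/50.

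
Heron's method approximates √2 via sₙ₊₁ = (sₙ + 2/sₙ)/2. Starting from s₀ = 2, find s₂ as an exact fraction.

s₁ = (2 + 2/2)/2 = 3/2.
s₂ = (3/2 + 2/(3/2))/2 = 17/12.

17/12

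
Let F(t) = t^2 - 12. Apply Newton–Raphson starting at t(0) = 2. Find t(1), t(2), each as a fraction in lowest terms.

F'(t) = 2t.
F(2) = -8, F'(2) = 4, so t(1) = 2 - (-8)/4 = 4.
F(4) = 4, F'(4) = 8, so t(2) = 4 - 4/8 = 7/2.

t(1) = 4, t(2) = 7/2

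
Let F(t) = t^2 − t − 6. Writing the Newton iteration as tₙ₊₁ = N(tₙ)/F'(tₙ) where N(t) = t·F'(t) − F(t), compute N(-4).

F'(t) = 2t − 1.
N(t) = t·F'(t) − F(t) = t·(2t − 1) − (t^2 − t − 6) = t^2 + 6.
N(-4) = 22.

22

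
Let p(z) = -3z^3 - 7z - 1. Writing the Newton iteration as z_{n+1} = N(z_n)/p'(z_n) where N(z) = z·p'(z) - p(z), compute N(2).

-47

p'(z) = -9z^2 - 7.
N(z) = z·p'(z) - p(z) = z·(-9z^2 - 7) - (-3z^3 - 7z - 1) = -6z^3 + 1.
N(2) = -47.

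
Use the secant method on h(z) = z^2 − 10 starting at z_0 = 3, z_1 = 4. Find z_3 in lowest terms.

79/25

h(3) = −1, h(4) = 6. z_2 = 4 − 6·(4 − 3)/(6 − (−1)) = 22/7.
h(4) = 6, h(22/7) = −6/49. z_3 = (22/7) − (−6/49)·((22/7) − 4)/((−6/49) − 6) = 79/25.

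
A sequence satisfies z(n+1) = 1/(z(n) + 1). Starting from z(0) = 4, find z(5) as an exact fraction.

z(1) = 1/(4 + 1) = 1/5.
z(2) = 1/(1/5 + 1) = 5/6.
z(3) = 1/(5/6 + 1) = 6/11.
z(4) = 1/(6/11 + 1) = 11/17.
z(5) = 1/(11/17 + 1) = 17/28.

17/28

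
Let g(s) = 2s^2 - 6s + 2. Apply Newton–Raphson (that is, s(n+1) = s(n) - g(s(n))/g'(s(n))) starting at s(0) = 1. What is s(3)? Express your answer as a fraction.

g'(s) = 4s - 6.
g(1) = -2, g'(1) = -2, so s(1) = 1 - (-2)/(-2) = 0.
g(0) = 2, g'(0) = -6, so s(2) = 0 - 2/(-6) = 1/3.
g(1/3) = 2/9, g'(1/3) = -14/3, so s(3) = (1/3) - (2/9)/(-14/3) = 8/21.

8/21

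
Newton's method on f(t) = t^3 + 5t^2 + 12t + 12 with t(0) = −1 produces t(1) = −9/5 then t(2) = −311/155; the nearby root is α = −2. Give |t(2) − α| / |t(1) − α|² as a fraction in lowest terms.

5/31

t(1) − α = −9/5 − (−2) = −9/5 + 2 = 1/5, so |t(1) − α| = 1/5.
t(2) − α = −311/155 − (−2) = −311/155 + 2 = −1/155, so |t(2) − α| = 1/155.
|t(1) − α|² = 1/25.
Ratio = (1/155) / (1/25) = 5/31.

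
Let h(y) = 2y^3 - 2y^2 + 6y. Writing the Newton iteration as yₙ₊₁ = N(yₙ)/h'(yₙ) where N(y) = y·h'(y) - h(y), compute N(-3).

-126

h'(y) = 6y^2 - 4y + 6.
N(y) = y·h'(y) - h(y) = y·(6y^2 - 4y + 6) - (2y^3 - 2y^2 + 6y) = 4y^3 - 2y^2.
N(-3) = -126.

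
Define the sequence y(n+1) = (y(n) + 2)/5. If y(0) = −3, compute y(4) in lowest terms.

y(1) = ((−3) + 2)/5 = −1/5.
y(2) = ((−1/5) + 2)/5 = 9/25.
y(3) = ((9/25) + 2)/5 = 59/125.
y(4) = ((59/125) + 2)/5 = 309/625.

309/625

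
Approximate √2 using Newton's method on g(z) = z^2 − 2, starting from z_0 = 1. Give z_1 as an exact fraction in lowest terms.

g'(z) = 2z.
g(1) = −1, g'(1) = 2, so z_1 = 1 − (−1)/2 = 3/2.

3/2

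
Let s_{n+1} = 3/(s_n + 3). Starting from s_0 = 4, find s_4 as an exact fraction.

31/39

s_1 = 3/(4 + 3) = 3/7.
s_2 = 3/(3/7 + 3) = 7/8.
s_3 = 3/(7/8 + 3) = 24/31.
s_4 = 3/(24/31 + 3) = 31/39.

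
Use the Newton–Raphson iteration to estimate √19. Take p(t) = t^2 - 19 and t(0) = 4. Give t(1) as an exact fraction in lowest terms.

35/8

p'(t) = 2t.
p(4) = -3, p'(4) = 8, so t(1) = 4 - (-3)/8 = 35/8.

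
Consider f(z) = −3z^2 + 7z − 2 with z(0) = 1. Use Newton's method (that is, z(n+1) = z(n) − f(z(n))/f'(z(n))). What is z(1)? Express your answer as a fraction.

f'(z) = −6z + 7.
f(1) = 2, f'(1) = 1, so z(1) = 1 − 2/1 = −1.

−1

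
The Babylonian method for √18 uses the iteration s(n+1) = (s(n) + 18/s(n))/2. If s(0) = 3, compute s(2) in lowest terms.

s(1) = (3 + 18/3)/2 = 9/2.
s(2) = (9/2 + 18/(9/2))/2 = 17/4.

17/4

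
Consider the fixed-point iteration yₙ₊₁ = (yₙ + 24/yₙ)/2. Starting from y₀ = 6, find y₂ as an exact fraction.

y₁ = (6 + 24/6)/2 = 5.
y₂ = (5 + 24/5)/2 = 49/10.

49/10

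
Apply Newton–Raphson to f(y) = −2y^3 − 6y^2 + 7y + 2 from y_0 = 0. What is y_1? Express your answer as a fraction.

−2/7

f'(y) = −6y^2 − 12y + 7.
f(0) = 2, f'(0) = 7, so y_1 = 0 − 2/7 = −2/7.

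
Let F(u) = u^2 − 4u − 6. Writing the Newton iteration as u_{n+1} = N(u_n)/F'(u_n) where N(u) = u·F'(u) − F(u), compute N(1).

F'(u) = 2u − 4.
N(u) = u·F'(u) − F(u) = u·(2u − 4) − (u^2 − 4u − 6) = u^2 + 6.
N(1) = 7.

7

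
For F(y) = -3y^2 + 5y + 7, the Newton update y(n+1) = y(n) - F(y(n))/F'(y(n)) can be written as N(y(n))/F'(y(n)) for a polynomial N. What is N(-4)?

F'(y) = -6y + 5.
N(y) = y·F'(y) - F(y) = y·(-6y + 5) - (-3y^2 + 5y + 7) = -3y^2 - 7.
N(-4) = -55.

-55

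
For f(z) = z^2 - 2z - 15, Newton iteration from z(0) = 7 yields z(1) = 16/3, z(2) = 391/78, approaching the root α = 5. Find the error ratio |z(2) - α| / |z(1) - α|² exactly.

3/26

z(1) - α = 16/3 - 5 = 1/3, so |z(1) - α| = 1/3.
z(2) - α = 391/78 - 5 = 1/78, so |z(2) - α| = 1/78.
|z(1) - α|² = 1/9.
Ratio = (1/78) / (1/9) = 3/26.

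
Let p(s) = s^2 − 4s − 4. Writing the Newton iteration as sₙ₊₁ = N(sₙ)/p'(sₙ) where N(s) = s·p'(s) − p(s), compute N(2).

8

p'(s) = 2s − 4.
N(s) = s·p'(s) − p(s) = s·(2s − 4) − (s^2 − 4s − 4) = s^2 + 4.
N(2) = 8.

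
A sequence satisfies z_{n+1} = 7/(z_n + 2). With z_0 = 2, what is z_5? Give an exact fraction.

z_1 = 7/(2 + 2) = 7/4.
z_2 = 7/(7/4 + 2) = 28/15.
z_3 = 7/(28/15 + 2) = 105/58.
z_4 = 7/(105/58 + 2) = 406/221.
z_5 = 7/(406/221 + 2) = 1547/848.

1547/848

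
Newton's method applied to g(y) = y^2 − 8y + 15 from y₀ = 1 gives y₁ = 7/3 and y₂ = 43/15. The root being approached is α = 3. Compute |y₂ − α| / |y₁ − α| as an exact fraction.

1/5

y₁ − α = 7/3 − 3 = −2/3, so |y₁ − α| = 2/3.
y₂ − α = 43/15 − 3 = −2/15, so |y₂ − α| = 2/15.
Ratio = (2/15) / (2/3) = 1/5.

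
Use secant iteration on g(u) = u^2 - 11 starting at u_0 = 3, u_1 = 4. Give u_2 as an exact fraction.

23/7

g(3) = -2, g(4) = 5. u_2 = 4 - 5·(4 - 3)/(5 - (-2)) = 23/7.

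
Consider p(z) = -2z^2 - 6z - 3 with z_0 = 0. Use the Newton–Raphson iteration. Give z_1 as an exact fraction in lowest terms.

-1/2

p'(z) = -4z - 6.
p(0) = -3, p'(0) = -6, so z_1 = 0 - (-3)/(-6) = -1/2.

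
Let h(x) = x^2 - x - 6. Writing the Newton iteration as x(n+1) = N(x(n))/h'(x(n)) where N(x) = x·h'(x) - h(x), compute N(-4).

22

h'(x) = 2x - 1.
N(x) = x·h'(x) - h(x) = x·(2x - 1) - (x^2 - x - 6) = x^2 + 6.
N(-4) = 22.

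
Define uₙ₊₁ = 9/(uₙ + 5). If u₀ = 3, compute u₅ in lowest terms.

u₁ = 9/(3 + 5) = 9/8.
u₂ = 9/(9/8 + 5) = 72/49.
u₃ = 9/(72/49 + 5) = 441/317.
u₄ = 9/(441/317 + 5) = 2853/2026.
u₅ = 9/(2853/2026 + 5) = 18234/12983.

18234/12983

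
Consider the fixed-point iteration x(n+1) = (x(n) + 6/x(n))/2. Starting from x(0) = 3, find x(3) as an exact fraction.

x(1) = (3 + 6/3)/2 = 5/2.
x(2) = (5/2 + 6/(5/2))/2 = 49/20.
x(3) = (49/20 + 6/(49/20))/2 = 4801/1960.

4801/1960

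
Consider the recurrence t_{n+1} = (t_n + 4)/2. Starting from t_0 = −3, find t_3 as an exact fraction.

25/8

t_1 = ((−3) + 4)/2 = 1/2.
t_2 = ((1/2) + 4)/2 = 9/4.
t_3 = ((9/4) + 4)/2 = 25/8.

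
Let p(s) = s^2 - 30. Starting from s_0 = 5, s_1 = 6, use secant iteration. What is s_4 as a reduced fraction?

2766/505

p(5) = -5, p(6) = 6. s_2 = 6 - 6·(6 - 5)/(6 - (-5)) = 60/11.
p(6) = 6, p(60/11) = -30/121. s_3 = (60/11) - (-30/121)·((60/11) - 6)/((-30/121) - 6) = 115/21.
p(60/11) = -30/121, p(115/21) = -5/441. s_4 = (115/21) - (-5/441)·((115/21) - (60/11))/((-5/441) - (-30/121)) = 2766/505.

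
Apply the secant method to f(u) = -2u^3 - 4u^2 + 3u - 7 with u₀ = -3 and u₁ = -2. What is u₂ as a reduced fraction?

f(-3) = 2, f(-2) = -13. u₂ = (-2) - (-13)·((-2) - (-3))/((-13) - 2) = -43/15.

-43/15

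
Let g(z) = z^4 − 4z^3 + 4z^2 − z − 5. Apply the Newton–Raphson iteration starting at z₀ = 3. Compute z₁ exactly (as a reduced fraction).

68/23

g'(z) = 4z^3 − 12z^2 + 8z − 1.
g(3) = 1, g'(3) = 23, so z₁ = 3 − 1/23 = 68/23.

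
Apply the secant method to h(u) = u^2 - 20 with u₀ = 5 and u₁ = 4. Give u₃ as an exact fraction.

h(5) = 5, h(4) = -4. u₂ = 4 - (-4)·(4 - 5)/((-4) - 5) = 40/9.
h(4) = -4, h(40/9) = -20/81. u₃ = (40/9) - (-20/81)·((40/9) - 4)/((-20/81) - (-4)) = 85/19.

85/19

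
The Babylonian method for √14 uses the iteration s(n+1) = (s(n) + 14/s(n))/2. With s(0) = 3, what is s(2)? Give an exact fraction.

s(1) = (3 + 14/3)/2 = 23/6.
s(2) = (23/6 + 14/(23/6))/2 = 1033/276.

1033/276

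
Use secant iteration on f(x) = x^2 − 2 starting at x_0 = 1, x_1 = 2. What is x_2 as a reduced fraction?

4/3

f(1) = −1, f(2) = 2. x_2 = 2 − 2·(2 − 1)/(2 − (−1)) = 4/3.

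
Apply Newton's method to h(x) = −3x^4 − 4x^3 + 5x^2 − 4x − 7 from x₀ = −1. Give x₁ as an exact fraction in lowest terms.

−11/14

h'(x) = −12x^3 − 12x^2 + 10x − 4.
h(−1) = 3, h'(−1) = −14, so x₁ = (−1) − 3/(−14) = −11/14.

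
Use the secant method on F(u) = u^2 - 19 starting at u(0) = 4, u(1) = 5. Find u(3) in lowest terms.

F(4) = -3, F(5) = 6. u(2) = 5 - 6·(5 - 4)/(6 - (-3)) = 13/3.
F(5) = 6, F(13/3) = -2/9. u(3) = (13/3) - (-2/9)·((13/3) - 5)/((-2/9) - 6) = 61/14.

61/14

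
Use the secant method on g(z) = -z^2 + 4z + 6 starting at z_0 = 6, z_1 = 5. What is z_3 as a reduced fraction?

222/43

g(6) = -6, g(5) = 1. z_2 = 5 - 1·(5 - 6)/(1 - (-6)) = 36/7.
g(5) = 1, g(36/7) = 6/49. z_3 = (36/7) - (6/49)·((36/7) - 5)/((6/49) - 1) = 222/43.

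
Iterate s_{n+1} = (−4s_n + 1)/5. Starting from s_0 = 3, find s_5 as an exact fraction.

−2611/3125

s_1 = (−4·3 + 1)/5 = −11/5.
s_2 = (−4·(−11/5) + 1)/5 = 49/25.
s_3 = (−4·(49/25) + 1)/5 = −171/125.
s_4 = (−4·(−171/125) + 1)/5 = 809/625.
s_5 = (−4·(809/625) + 1)/5 = −2611/3125.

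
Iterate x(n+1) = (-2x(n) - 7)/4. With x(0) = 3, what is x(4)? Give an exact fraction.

x(1) = (-2·3 - 7)/4 = -13/4.
x(2) = (-2·(-13/4) - 7)/4 = -1/8.
x(3) = (-2·(-1/8) - 7)/4 = -27/16.
x(4) = (-2·(-27/16) - 7)/4 = -29/32.

-29/32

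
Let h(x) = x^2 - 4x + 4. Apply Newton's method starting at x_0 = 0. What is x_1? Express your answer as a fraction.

h'(x) = 2x - 4.
h(0) = 4, h'(0) = -4, so x_1 = 0 - 4/(-4) = 1.

1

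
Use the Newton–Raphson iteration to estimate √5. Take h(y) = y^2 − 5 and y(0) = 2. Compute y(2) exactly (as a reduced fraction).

161/72

h'(y) = 2y.
h(2) = −1, h'(2) = 4, so y(1) = 2 − (−1)/4 = 9/4.
h(9/4) = 1/16, h'(9/4) = 9/2, so y(2) = (9/4) − (1/16)/(9/2) = 161/72.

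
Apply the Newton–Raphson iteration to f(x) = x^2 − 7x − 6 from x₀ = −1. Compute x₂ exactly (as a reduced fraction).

f'(x) = 2x − 7.
f(−1) = 2, f'(−1) = −9, so x₁ = (−1) − 2/(−9) = −7/9.
f(−7/9) = 4/81, f'(−7/9) = −77/9, so x₂ = (−7/9) − (4/81)/(−77/9) = −535/693.

−535/693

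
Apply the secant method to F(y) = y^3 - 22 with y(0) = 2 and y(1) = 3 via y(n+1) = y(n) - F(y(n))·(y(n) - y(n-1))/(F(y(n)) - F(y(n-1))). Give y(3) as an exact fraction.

F(2) = -14, F(3) = 5. y(2) = 3 - 5·(3 - 2)/(5 - (-14)) = 52/19.
F(3) = 5, F(52/19) = -10290/6859. y(3) = (52/19) - (-10290/6859)·((52/19) - 3)/((-10290/6859) - 5) = 24946/8917.

24946/8917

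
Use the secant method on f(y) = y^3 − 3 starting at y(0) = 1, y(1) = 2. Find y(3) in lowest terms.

f(1) = −2, f(2) = 5. y(2) = 2 − 5·(2 − 1)/(5 − (−2)) = 9/7.
f(2) = 5, f(9/7) = −300/343. y(3) = (9/7) − (−300/343)·((9/7) − 2)/((−300/343) − 5) = 561/403.

561/403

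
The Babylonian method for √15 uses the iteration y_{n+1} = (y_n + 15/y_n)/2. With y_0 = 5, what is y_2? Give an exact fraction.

y_1 = (5 + 15/5)/2 = 4.
y_2 = (4 + 15/4)/2 = 31/8.

31/8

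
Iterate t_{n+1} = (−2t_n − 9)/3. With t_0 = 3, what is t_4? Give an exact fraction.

t_1 = (−2·3 − 9)/3 = −5.
t_2 = (−2·(−5) − 9)/3 = 1/3.
t_3 = (−2·(1/3) − 9)/3 = −29/9.
t_4 = (−2·(−29/9) − 9)/3 = −23/27.

−23/27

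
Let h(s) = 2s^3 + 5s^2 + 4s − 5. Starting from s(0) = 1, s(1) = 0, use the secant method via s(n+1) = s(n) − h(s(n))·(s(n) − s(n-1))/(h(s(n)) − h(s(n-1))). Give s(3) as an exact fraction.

h(1) = 6, h(0) = −5. s(2) = 0 − (−5)·(0 − 1)/((−5) − 6) = 5/11.
h(0) = −5, h(5/11) = −2610/1331. s(3) = (5/11) − (−2610/1331)·((5/11) − 0)/((−2610/1331) − (−5)) = 605/809.

605/809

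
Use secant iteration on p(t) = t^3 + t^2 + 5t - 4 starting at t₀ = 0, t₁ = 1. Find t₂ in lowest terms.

p(0) = -4, p(1) = 3. t₂ = 1 - 3·(1 - 0)/(3 - (-4)) = 4/7.

4/7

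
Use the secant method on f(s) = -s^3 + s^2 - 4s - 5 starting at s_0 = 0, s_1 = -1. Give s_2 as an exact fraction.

f(0) = -5, f(-1) = 1. s_2 = (-1) - 1·((-1) - 0)/(1 - (-5)) = -5/6.

-5/6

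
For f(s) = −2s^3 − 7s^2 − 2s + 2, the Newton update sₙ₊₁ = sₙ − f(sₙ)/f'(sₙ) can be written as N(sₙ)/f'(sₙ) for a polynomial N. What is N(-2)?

f'(s) = −6s^2 − 14s − 2.
N(s) = s·f'(s) − f(s) = s·(−6s^2 − 14s − 2) − (−2s^3 − 7s^2 − 2s + 2) = −4s^3 − 7s^2 − 2.
N(-2) = 2.

2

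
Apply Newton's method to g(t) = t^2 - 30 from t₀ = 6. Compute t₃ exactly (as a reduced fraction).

116161/21208

g'(t) = 2t.
g(6) = 6, g'(6) = 12, so t₁ = 6 - 6/12 = 11/2.
g(11/2) = 1/4, g'(11/2) = 11, so t₂ = (11/2) - (1/4)/11 = 241/44.
g(241/44) = 1/1936, g'(241/44) = 241/22, so t₃ = (241/44) - (1/1936)/(241/22) = 116161/21208.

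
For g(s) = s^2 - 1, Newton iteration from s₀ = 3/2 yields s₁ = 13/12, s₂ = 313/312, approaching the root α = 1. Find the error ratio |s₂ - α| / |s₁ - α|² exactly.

6/13

s₁ - α = 13/12 - 1 = 1/12, so |s₁ - α| = 1/12.
s₂ - α = 313/312 - 1 = 1/312, so |s₂ - α| = 1/312.
|s₁ - α|² = 1/144.
Ratio = (1/312) / (1/144) = 6/13.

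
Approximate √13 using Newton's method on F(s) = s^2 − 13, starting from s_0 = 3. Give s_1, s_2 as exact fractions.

s_1 = 11/3, s_2 = 119/33

F'(s) = 2s.
F(3) = −4, F'(3) = 6, so s_1 = 3 − (−4)/6 = 11/3.
F(11/3) = 4/9, F'(11/3) = 22/3, so s_2 = (11/3) − (4/9)/(22/3) = 119/33.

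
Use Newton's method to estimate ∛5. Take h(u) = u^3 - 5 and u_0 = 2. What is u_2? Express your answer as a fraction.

h'(u) = 3u^2.
h(2) = 3, h'(2) = 12, so u_1 = 2 - 3/12 = 7/4.
h(7/4) = 23/64, h'(7/4) = 147/16, so u_2 = (7/4) - (23/64)/(147/16) = 503/294.

503/294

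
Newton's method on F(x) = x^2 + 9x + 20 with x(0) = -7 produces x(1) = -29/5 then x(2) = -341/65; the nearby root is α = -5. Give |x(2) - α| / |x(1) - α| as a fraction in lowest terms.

x(1) - α = -29/5 - (-5) = -29/5 + 5 = -4/5, so |x(1) - α| = 4/5.
x(2) - α = -341/65 - (-5) = -341/65 + 5 = -16/65, so |x(2) - α| = 16/65.
Ratio = (16/65) / (4/5) = 4/13.

4/13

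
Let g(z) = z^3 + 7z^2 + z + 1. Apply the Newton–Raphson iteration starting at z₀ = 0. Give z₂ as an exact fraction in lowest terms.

g'(z) = 3z^2 + 14z + 1.
g(0) = 1, g'(0) = 1, so z₁ = 0 - 1/1 = -1.
g(-1) = 6, g'(-1) = -10, so z₂ = (-1) - 6/(-10) = -2/5.

-2/5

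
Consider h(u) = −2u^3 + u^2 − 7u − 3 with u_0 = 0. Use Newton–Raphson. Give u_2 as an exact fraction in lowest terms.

h'(u) = −6u^2 + 2u − 7.
h(0) = −3, h'(0) = −7, so u_1 = 0 − (−3)/(−7) = −3/7.
h(−3/7) = 117/343, h'(−3/7) = −439/49, so u_2 = (−3/7) − (117/343)/(−439/49) = −1200/3073.

−1200/3073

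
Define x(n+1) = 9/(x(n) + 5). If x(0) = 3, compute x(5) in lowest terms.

18234/12983

x(1) = 9/(3 + 5) = 9/8.
x(2) = 9/(9/8 + 5) = 72/49.
x(3) = 9/(72/49 + 5) = 441/317.
x(4) = 9/(441/317 + 5) = 2853/2026.
x(5) = 9/(2853/2026 + 5) = 18234/12983.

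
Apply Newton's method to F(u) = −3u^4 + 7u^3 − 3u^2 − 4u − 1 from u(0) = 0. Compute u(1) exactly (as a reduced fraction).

F'(u) = −12u^3 + 21u^2 − 6u − 4.
F(0) = −1, F'(0) = −4, so u(1) = 0 − (−1)/(−4) = −1/4.

−1/4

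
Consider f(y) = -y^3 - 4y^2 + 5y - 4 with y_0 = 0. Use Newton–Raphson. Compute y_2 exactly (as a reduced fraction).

-52/415

f'(y) = -3y^2 - 8y + 5.
f(0) = -4, f'(0) = 5, so y_1 = 0 - (-4)/5 = 4/5.
f(4/5) = -384/125, f'(4/5) = -83/25, so y_2 = (4/5) - (-384/125)/(-83/25) = -52/415.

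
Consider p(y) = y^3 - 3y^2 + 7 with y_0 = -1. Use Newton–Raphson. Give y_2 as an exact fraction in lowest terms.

-461/360

p'(y) = 3y^2 - 6y.
p(-1) = 3, p'(-1) = 9, so y_1 = (-1) - 3/9 = -4/3.
p(-4/3) = -19/27, p'(-4/3) = 40/3, so y_2 = (-4/3) - (-19/27)/(40/3) = -461/360.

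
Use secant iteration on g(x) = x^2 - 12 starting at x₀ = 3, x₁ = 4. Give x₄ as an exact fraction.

724/209

g(3) = -3, g(4) = 4. x₂ = 4 - 4·(4 - 3)/(4 - (-3)) = 24/7.
g(4) = 4, g(24/7) = -12/49. x₃ = (24/7) - (-12/49)·((24/7) - 4)/((-12/49) - 4) = 45/13.
g(24/7) = -12/49, g(45/13) = -3/169. x₄ = (45/13) - (-3/169)·((45/13) - (24/7))/((-3/169) - (-12/49)) = 724/209.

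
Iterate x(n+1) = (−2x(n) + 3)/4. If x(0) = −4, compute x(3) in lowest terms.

17/16

x(1) = (−2·(−4) + 3)/4 = 11/4.
x(2) = (−2·(11/4) + 3)/4 = −5/8.
x(3) = (−2·(−5/8) + 3)/4 = 17/16.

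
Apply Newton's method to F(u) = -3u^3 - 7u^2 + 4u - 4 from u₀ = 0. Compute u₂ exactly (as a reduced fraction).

F'(u) = -9u^2 - 14u + 4.
F(0) = -4, F'(0) = 4, so u₁ = 0 - (-4)/4 = 1.
F(1) = -10, F'(1) = -19, so u₂ = 1 - (-10)/(-19) = 9/19.

9/19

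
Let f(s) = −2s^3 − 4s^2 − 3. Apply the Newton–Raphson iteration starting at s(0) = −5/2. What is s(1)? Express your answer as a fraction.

f'(s) = −6s^2 − 8s.
f(−5/2) = 13/4, f'(−5/2) = −35/2, so s(1) = (−5/2) − (13/4)/(−35/2) = −81/35.

−81/35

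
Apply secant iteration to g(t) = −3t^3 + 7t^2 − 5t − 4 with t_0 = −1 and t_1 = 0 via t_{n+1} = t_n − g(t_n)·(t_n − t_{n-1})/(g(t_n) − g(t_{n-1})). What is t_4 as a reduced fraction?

−4253300/9746733

g(−1) = 11, g(0) = −4. t_2 = 0 − (−4)·(0 − (−1))/((−4) − 11) = −4/15.
g(0) = −4, g(−4/15) = −264/125. t_3 = (−4/15) − (−264/125)·((−4/15) − 0)/((−264/125) − (−4)) = −100/177.
g(−4/15) = −264/125, g(−100/177) = 985952/616137. t_4 = (−100/177) − (985952/616137)·((−100/177) − (−4/15))/((985952/616137) − (−264/125)) = −4253300/9746733.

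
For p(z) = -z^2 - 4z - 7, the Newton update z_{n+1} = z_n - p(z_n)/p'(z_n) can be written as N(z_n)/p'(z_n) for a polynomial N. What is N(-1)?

6

p'(z) = -2z - 4.
N(z) = z·p'(z) - p(z) = z·(-2z - 4) - (-z^2 - 4z - 7) = -z^2 + 7.
N(-1) = 6.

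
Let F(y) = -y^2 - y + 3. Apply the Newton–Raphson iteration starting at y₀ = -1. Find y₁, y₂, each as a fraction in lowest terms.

F'(y) = -2y - 1.
F(-1) = 3, F'(-1) = 1, so y₁ = (-1) - 3/1 = -4.
F(-4) = -9, F'(-4) = 7, so y₂ = (-4) - (-9)/7 = -19/7.

y₁ = -4, y₂ = -19/7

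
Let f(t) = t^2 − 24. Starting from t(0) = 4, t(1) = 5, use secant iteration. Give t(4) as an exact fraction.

4801/980

f(4) = −8, f(5) = 1. t(2) = 5 − 1·(5 − 4)/(1 − (−8)) = 44/9.
f(5) = 1, f(44/9) = −8/81. t(3) = (44/9) − (−8/81)·((44/9) − 5)/((−8/81) − 1) = 436/89.
f(44/9) = −8/81, f(436/89) = −8/7921. t(4) = (436/89) − (−8/7921)·((436/89) − (44/9))/((−8/7921) − (−8/81)) = 4801/980.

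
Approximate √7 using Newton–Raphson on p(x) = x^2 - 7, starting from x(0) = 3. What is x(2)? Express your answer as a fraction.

p'(x) = 2x.
p(3) = 2, p'(3) = 6, so x(1) = 3 - 2/6 = 8/3.
p(8/3) = 1/9, p'(8/3) = 16/3, so x(2) = (8/3) - (1/9)/(16/3) = 127/48.

127/48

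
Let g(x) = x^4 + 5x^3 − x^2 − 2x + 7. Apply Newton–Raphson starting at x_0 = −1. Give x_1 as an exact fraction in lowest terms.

−15/11

g'(x) = 4x^3 + 15x^2 − 2x − 2.
g(−1) = 4, g'(−1) = 11, so x_1 = (−1) − 4/11 = −15/11.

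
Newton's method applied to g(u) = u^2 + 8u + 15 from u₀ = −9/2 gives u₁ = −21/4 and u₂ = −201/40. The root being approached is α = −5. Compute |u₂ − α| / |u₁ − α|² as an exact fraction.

u₁ − α = −21/4 − (−5) = −21/4 + 5 = −1/4, so |u₁ − α| = 1/4.
u₂ − α = −201/40 − (−5) = −201/40 + 5 = −1/40, so |u₂ − α| = 1/40.
|u₁ − α|² = 1/16.
Ratio = (1/40) / (1/16) = 2/5.

2/5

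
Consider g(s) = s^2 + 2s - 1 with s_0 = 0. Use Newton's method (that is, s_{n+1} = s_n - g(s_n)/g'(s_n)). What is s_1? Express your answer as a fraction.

1/2

g'(s) = 2s + 2.
g(0) = -1, g'(0) = 2, so s_1 = 0 - (-1)/2 = 1/2.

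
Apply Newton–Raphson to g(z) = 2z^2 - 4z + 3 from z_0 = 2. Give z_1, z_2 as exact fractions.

z_1 = 5/4, z_2 = 1/8

g'(z) = 4z - 4.
g(2) = 3, g'(2) = 4, so z_1 = 2 - 3/4 = 5/4.
g(5/4) = 9/8, g'(5/4) = 1, so z_2 = (5/4) - (9/8)/1 = 1/8.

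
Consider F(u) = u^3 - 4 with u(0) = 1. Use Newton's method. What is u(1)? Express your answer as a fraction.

2

F'(u) = 3u^2.
F(1) = -3, F'(1) = 3, so u(1) = 1 - (-3)/3 = 2.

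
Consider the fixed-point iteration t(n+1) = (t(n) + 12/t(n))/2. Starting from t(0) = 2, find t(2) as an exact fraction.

t(1) = (2 + 12/2)/2 = 4.
t(2) = (4 + 12/4)/2 = 7/2.

7/2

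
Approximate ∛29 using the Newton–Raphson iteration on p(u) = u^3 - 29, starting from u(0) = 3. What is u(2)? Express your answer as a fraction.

1714381/558009

p'(u) = 3u^2.
p(3) = -2, p'(3) = 27, so u(1) = 3 - (-2)/27 = 83/27.
p(83/27) = 980/19683, p'(83/27) = 6889/243, so u(2) = (83/27) - (980/19683)/(6889/243) = 1714381/558009.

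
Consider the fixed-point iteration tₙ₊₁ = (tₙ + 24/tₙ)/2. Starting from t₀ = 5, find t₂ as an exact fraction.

t₁ = (5 + 24/5)/2 = 49/10.
t₂ = (49/10 + 24/(49/10))/2 = 4801/980.

4801/980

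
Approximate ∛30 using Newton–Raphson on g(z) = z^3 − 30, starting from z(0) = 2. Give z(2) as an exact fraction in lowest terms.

g'(z) = 3z^2.
g(2) = −22, g'(2) = 12, so z(1) = 2 − (−22)/12 = 23/6.
g(23/6) = 5687/216, g'(23/6) = 529/12, so z(2) = (23/6) − (5687/216)/(529/12) = 15407/4761.

15407/4761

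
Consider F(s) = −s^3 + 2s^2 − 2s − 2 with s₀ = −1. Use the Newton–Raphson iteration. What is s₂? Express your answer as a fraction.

−47/81

F'(s) = −3s^2 + 4s − 2.
F(−1) = 3, F'(−1) = −9, so s₁ = (−1) − 3/(−9) = −2/3.
F(−2/3) = 14/27, F'(−2/3) = −6, so s₂ = (−2/3) − (14/27)/(−6) = −47/81.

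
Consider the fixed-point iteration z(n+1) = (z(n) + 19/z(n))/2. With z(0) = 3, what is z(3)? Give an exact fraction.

268753/61656

z(1) = (3 + 19/3)/2 = 14/3.
z(2) = (14/3 + 19/(14/3))/2 = 367/84.
z(3) = (367/84 + 19/(367/84))/2 = 268753/61656.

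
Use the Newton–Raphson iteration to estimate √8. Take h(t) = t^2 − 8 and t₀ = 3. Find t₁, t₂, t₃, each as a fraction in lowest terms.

h'(t) = 2t.
h(3) = 1, h'(3) = 6, so t₁ = 3 − 1/6 = 17/6.
h(17/6) = 1/36, h'(17/6) = 17/3, so t₂ = (17/6) − (1/36)/(17/3) = 577/204.
h(577/204) = 1/41616, h'(577/204) = 577/102, so t₃ = (577/204) − (1/41616)/(577/102) = 665857/235416.

t₁ = 17/6, t₂ = 577/204, t₃ = 665857/235416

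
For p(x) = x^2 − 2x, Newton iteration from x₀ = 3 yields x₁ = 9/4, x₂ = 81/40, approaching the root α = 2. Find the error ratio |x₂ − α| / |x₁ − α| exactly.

x₁ − α = 9/4 − 2 = 1/4, so |x₁ − α| = 1/4.
x₂ − α = 81/40 − 2 = 1/40, so |x₂ − α| = 1/40.
Ratio = (1/40) / (1/4) = 1/10.

1/10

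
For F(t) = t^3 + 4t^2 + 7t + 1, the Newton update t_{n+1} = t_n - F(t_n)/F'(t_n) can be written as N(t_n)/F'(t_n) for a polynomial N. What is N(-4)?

F'(t) = 3t^2 + 8t + 7.
N(t) = t·F'(t) - F(t) = t·(3t^2 + 8t + 7) - (t^3 + 4t^2 + 7t + 1) = 2t^3 + 4t^2 - 1.
N(-4) = -65.

-65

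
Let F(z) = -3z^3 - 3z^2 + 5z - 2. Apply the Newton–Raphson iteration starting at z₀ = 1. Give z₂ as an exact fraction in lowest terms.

764/1805

F'(z) = -9z^2 - 6z + 5.
F(1) = -3, F'(1) = -10, so z₁ = 1 - (-3)/(-10) = 7/10.
F(7/10) = -999/1000, F'(7/10) = -361/100, so z₂ = (7/10) - (-999/1000)/(-361/100) = 764/1805.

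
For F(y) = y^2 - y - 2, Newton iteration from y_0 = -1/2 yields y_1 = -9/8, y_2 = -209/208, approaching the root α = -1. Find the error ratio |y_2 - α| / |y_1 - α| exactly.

y_1 - α = -9/8 - (-1) = -9/8 + 1 = -1/8, so |y_1 - α| = 1/8.
y_2 - α = -209/208 - (-1) = -209/208 + 1 = -1/208, so |y_2 - α| = 1/208.
Ratio = (1/208) / (1/8) = 1/26.

1/26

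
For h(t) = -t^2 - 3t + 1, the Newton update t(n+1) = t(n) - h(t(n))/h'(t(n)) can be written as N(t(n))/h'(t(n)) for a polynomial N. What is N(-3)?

h'(t) = -2t - 3.
N(t) = t·h'(t) - h(t) = t·(-2t - 3) - (-t^2 - 3t + 1) = -t^2 - 1.
N(-3) = -10.

-10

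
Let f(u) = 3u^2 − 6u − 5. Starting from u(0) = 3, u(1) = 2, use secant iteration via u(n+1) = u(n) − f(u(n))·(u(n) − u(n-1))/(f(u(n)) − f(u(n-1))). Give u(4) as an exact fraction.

437/166

f(3) = 4, f(2) = −5. u(2) = 2 − (−5)·(2 − 3)/((−5) − 4) = 23/9.
f(2) = −5, f(23/9) = −20/27. u(3) = (23/9) − (−20/27)·((23/9) − 2)/((−20/27) − (−5)) = 61/23.
f(23/9) = −20/27, f(61/23) = 100/529. u(4) = (61/23) − (100/529)·((61/23) − (23/9))/((100/529) − (−20/27)) = 437/166.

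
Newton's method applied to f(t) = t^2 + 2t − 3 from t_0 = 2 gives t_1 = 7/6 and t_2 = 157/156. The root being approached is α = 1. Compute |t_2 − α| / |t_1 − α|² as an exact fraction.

3/13

t_1 − α = 7/6 − 1 = 1/6, so |t_1 − α| = 1/6.
t_2 − α = 157/156 − 1 = 1/156, so |t_2 − α| = 1/156.
|t_1 − α|² = 1/36.
Ratio = (1/156) / (1/36) = 3/13.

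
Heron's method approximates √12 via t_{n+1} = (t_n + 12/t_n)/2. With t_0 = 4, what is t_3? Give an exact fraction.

t_1 = (4 + 12/4)/2 = 7/2.
t_2 = (7/2 + 12/(7/2))/2 = 97/28.
t_3 = (97/28 + 12/(97/28))/2 = 18817/5432.

18817/5432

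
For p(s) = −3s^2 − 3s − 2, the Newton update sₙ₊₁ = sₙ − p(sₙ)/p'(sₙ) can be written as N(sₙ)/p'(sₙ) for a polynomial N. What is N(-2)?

−10

p'(s) = −6s − 3.
N(s) = s·p'(s) − p(s) = s·(−6s − 3) − (−3s^2 − 3s − 2) = −3s^2 + 2.
N(-2) = −10.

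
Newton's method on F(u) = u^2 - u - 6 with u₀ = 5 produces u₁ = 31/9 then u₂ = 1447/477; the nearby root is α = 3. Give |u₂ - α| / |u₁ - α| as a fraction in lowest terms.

u₁ - α = 31/9 - 3 = 4/9, so |u₁ - α| = 4/9.
u₂ - α = 1447/477 - 3 = 16/477, so |u₂ - α| = 16/477.
Ratio = (16/477) / (4/9) = 4/53.

4/53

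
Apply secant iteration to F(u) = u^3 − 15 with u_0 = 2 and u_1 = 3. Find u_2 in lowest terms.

45/19

F(2) = −7, F(3) = 12. u_2 = 3 − 12·(3 − 2)/(12 − (−7)) = 45/19.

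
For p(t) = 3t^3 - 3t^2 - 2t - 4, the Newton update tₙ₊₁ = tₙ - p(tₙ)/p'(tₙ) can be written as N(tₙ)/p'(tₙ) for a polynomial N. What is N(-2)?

-56

p'(t) = 9t^2 - 6t - 2.
N(t) = t·p'(t) - p(t) = t·(9t^2 - 6t - 2) - (3t^3 - 3t^2 - 2t - 4) = 6t^3 - 3t^2 + 4.
N(-2) = -56.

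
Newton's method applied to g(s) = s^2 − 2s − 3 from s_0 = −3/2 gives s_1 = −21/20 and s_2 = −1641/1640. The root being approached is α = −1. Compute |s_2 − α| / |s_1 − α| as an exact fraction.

1/82

s_1 − α = −21/20 − (−1) = −21/20 + 1 = −1/20, so |s_1 − α| = 1/20.
s_2 − α = −1641/1640 − (−1) = −1641/1640 + 1 = −1/1640, so |s_2 − α| = 1/1640.
Ratio = (1/1640) / (1/20) = 1/82.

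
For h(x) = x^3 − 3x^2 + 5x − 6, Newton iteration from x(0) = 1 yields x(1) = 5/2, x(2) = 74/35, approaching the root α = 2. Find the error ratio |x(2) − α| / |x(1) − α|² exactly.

16/35

x(1) − α = 5/2 − 2 = 1/2, so |x(1) − α| = 1/2.
x(2) − α = 74/35 − 2 = 4/35, so |x(2) − α| = 4/35.
|x(1) − α|² = 1/4.
Ratio = (4/35) / (1/4) = 16/35.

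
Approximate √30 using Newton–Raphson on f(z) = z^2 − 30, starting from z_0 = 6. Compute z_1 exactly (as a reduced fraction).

f'(z) = 2z.
f(6) = 6, f'(6) = 12, so z_1 = 6 − 6/12 = 11/2.

11/2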